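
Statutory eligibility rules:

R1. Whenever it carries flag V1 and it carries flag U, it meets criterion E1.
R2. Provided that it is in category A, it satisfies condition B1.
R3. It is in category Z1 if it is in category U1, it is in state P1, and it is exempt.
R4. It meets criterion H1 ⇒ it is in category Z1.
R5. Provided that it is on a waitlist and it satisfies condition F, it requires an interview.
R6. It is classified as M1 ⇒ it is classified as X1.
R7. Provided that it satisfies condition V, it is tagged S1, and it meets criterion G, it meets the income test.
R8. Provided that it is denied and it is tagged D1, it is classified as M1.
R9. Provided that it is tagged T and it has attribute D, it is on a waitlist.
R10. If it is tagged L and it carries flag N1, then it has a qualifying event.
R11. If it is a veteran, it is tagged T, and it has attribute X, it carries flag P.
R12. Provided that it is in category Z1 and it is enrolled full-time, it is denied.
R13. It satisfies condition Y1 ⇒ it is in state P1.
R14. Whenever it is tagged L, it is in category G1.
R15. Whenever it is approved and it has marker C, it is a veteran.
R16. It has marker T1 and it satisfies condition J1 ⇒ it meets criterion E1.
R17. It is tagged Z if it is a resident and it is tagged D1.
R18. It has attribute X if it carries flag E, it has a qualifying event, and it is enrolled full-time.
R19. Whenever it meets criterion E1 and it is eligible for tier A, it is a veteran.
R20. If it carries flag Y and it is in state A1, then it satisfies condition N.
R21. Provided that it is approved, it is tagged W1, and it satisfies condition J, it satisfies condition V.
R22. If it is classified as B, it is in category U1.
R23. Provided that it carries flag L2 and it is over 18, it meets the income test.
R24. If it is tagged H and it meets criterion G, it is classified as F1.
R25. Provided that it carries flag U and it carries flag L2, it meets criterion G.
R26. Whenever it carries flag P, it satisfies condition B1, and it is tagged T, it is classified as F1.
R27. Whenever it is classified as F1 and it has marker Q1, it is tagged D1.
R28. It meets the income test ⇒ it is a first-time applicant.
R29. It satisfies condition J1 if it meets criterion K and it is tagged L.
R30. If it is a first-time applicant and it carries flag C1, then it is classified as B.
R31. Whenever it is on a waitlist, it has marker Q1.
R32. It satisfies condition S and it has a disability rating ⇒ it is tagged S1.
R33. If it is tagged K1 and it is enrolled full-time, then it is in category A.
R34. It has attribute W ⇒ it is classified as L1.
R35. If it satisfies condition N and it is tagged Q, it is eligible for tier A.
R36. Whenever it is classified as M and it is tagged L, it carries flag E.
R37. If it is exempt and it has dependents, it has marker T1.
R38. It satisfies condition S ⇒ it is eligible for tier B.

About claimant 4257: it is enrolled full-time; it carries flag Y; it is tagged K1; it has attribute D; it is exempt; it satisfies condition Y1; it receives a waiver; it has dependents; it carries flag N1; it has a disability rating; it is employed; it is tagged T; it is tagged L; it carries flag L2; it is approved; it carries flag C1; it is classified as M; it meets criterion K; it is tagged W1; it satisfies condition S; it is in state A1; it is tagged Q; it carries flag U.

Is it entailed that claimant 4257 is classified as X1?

Forward chaining from the given facts derives: is on a waitlist, has a qualifying event, is in state P1, is in category G1, satisfies condition N, meets criterion G, satisfies condition J1, has marker Q1, is tagged S1, is in category A, is eligible for tier A, carries flag E, has marker T1, is eligible for tier B, satisfies condition B1, meets criterion E1, has attribute X, is a veteran, carries flag P, is classified as F1, is tagged D1.
The only rule concluding "it is classified as X1" is R6, which needs "it is classified as M1"; that is never established.

No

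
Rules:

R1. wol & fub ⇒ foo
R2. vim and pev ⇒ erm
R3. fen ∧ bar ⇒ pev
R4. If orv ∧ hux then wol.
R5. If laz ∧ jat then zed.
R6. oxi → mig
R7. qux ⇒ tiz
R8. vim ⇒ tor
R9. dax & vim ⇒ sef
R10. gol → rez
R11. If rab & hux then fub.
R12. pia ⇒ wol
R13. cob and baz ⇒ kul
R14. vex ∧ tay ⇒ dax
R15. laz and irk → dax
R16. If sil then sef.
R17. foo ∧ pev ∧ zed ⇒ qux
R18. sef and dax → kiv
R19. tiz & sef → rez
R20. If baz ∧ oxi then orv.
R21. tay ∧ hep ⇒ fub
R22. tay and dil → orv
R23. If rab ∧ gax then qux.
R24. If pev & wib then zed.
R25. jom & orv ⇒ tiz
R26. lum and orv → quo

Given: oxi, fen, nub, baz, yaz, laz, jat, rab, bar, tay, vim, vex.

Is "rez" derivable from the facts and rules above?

No

Forward chaining from the given facts derives: pev, zed, mig, tor, dax, orv, erm, sef, kiv.
Rules concluding rez: R10 needs gol; R19 needs tiz — none of these are established.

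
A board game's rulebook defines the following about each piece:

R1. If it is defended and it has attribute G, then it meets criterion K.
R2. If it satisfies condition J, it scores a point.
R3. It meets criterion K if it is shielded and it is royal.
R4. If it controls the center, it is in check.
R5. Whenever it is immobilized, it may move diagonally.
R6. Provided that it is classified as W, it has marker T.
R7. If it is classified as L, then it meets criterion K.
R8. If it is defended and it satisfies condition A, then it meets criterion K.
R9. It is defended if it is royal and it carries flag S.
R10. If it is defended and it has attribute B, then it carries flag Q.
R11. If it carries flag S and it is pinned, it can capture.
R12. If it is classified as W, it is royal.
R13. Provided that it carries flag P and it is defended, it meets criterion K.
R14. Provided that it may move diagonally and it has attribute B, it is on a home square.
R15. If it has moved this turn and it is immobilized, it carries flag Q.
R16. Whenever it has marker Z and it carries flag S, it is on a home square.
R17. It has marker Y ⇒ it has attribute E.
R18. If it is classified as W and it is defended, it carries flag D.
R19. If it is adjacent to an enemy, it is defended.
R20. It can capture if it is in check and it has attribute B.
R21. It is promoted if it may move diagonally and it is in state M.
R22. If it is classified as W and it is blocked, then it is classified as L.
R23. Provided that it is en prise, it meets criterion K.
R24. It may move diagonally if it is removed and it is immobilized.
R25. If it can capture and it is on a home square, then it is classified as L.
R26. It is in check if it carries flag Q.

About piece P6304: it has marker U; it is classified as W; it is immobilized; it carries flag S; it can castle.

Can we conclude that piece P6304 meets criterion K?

No

Forward chaining from the given facts derives: may move diagonally, has marker T, is royal, is defended, carries flag D.
Rules concluding "it meets criterion K": R1 needs "it has attribute G"; R3 needs "it is shielded"; R7 needs "it is classified as L"; R8 needs "it satisfies condition A"; R13 needs "it carries flag P"; R23 needs "it is en prise" — none of these are established.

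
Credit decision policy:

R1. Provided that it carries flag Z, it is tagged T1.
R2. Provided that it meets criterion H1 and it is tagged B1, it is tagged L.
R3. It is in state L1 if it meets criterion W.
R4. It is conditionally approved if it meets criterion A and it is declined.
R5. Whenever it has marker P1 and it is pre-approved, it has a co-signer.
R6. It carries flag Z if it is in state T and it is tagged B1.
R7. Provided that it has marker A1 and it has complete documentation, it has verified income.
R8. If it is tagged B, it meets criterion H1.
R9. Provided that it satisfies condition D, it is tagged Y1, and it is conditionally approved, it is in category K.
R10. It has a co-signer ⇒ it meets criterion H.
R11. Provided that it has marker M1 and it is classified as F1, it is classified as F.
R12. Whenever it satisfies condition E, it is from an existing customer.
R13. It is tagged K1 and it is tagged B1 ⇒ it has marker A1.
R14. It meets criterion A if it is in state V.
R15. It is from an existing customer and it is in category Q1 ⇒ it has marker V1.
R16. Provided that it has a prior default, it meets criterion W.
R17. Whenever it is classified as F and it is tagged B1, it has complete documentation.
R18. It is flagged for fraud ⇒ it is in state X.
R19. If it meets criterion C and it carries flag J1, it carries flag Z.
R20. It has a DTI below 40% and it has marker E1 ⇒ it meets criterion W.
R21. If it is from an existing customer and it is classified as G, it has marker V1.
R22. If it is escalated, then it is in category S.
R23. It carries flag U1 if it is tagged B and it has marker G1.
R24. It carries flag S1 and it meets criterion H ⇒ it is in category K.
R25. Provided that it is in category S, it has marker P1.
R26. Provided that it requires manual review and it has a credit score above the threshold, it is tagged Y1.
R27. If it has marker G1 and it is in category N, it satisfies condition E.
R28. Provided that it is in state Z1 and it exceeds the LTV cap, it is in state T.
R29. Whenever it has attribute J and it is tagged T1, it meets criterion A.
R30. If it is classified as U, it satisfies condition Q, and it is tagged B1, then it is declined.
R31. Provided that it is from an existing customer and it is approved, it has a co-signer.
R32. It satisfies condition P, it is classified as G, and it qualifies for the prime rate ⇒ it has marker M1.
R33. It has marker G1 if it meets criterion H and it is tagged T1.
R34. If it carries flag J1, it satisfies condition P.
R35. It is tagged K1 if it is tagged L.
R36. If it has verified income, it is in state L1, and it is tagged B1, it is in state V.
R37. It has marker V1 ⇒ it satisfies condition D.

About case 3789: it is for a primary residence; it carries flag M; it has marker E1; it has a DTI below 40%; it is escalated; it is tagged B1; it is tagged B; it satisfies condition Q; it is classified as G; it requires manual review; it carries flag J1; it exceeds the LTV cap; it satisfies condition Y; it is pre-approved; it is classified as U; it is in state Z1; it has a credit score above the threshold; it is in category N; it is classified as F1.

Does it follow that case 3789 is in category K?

Forward chaining from the given facts derives: meets criterion H1, meets criterion W, is in category S, has marker P1, is tagged Y1, is in state T, is declined, satisfies condition P, is tagged L, is in state L1, has a co-signer, carries flag Z, meets criterion H, is tagged K1, is tagged T1, has marker A1, has marker G1, carries flag U1, satisfies condition E, is from an existing customer, has marker V1, satisfies condition D.
Rules concluding "it is in category K": R9 needs "it is conditionally approved"; R24 needs "it carries flag S1" — none of these are established.

No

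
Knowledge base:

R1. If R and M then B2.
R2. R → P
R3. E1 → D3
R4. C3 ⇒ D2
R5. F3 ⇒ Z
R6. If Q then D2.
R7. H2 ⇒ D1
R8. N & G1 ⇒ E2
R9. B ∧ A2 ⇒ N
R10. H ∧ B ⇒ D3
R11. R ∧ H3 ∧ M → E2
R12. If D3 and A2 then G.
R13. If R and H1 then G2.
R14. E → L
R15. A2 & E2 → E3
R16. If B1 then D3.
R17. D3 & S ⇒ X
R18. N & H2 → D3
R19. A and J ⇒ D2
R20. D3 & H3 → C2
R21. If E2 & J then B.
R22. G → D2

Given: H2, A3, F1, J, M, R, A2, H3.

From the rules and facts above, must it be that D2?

Yes

E2  (by R11: R, H3, M)
B  (by R21: E2, J)
N  (by R9: B, A2)
D3  (by R18: N, H2)
G  (by R12: D3, A2)
D2  (by R22: G)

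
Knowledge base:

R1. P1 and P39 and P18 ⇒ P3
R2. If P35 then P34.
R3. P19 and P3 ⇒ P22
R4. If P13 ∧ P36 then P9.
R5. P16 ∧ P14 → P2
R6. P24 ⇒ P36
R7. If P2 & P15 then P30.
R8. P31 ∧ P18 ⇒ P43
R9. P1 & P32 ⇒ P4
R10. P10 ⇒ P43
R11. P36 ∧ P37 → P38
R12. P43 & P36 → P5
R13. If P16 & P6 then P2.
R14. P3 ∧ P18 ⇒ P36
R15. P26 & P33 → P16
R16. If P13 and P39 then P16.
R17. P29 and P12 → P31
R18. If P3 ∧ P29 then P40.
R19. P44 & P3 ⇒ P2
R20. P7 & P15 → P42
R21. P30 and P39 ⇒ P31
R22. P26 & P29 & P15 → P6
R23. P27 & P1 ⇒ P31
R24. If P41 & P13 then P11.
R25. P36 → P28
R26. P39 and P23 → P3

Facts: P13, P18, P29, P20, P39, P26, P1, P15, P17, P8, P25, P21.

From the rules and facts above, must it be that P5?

Yes

P3  (by R1: P1, P39, P18)
P36  (by R14: P3, P18)
P16  (by R16: P13, P39)
P6  (by R22: P26, P29, P15)
P2  (by R13: P16, P6)
P30  (by R7: P2, P15)
P31  (by R21: P30, P39)
P43  (by R8: P31, P18)
P5  (by R12: P43, P36)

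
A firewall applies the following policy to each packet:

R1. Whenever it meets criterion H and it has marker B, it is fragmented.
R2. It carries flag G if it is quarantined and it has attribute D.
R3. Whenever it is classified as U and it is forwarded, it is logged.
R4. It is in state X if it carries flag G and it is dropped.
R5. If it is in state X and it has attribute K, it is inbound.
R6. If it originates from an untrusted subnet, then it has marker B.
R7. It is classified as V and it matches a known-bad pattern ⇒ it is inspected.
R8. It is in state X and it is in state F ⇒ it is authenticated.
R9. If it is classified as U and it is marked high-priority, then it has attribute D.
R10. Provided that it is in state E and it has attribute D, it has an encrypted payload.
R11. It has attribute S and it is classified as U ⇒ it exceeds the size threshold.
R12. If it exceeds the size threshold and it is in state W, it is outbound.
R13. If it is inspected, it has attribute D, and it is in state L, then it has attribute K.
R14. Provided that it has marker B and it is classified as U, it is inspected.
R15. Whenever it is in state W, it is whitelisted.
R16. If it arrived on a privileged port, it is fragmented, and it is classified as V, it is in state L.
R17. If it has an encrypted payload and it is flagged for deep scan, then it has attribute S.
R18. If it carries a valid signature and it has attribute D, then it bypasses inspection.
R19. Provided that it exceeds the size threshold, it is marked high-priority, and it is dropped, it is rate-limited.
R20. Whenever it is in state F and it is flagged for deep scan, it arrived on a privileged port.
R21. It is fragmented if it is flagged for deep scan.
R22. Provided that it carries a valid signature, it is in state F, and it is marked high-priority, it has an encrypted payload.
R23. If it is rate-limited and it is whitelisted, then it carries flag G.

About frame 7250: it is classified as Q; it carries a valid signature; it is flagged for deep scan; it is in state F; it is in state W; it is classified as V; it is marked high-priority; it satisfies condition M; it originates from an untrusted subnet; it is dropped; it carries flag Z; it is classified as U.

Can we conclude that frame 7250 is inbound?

Yes

By R6 (it originates from an untrusted subnet): it has marker B.
By R9 (it is classified as U, it is marked high-priority): it has attribute D.
By R14 (it has marker B, it is classified as U): it is inspected.
By R15 (it is in state W): it is whitelisted.
By R20 (it is in state F, it is flagged for deep scan): it arrived on a privileged port.
By R21 (it is flagged for deep scan): it is fragmented.
By R22 (it carries a valid signature, it is in state F, it is marked high-priority): it has an encrypted payload.
By R16 (it arrived on a privileged port, it is fragmented, it is classified as V): it is in state L.
By R17 (it has an encrypted payload, it is flagged for deep scan): it has attribute S.
By R11 (it has attribute S, it is classified as U): it exceeds the size threshold.
By R13 (it is inspected, it has attribute D, it is in state L): it has attribute K.
By R19 (it exceeds the size threshold, it is marked high-priority, it is dropped): it is rate-limited.
By R23 (it is rate-limited, it is whitelisted): it carries flag G.
By R4 (it carries flag G, it is dropped): it is in state X.
By R5 (it is in state X, it has attribute K): it is inbound.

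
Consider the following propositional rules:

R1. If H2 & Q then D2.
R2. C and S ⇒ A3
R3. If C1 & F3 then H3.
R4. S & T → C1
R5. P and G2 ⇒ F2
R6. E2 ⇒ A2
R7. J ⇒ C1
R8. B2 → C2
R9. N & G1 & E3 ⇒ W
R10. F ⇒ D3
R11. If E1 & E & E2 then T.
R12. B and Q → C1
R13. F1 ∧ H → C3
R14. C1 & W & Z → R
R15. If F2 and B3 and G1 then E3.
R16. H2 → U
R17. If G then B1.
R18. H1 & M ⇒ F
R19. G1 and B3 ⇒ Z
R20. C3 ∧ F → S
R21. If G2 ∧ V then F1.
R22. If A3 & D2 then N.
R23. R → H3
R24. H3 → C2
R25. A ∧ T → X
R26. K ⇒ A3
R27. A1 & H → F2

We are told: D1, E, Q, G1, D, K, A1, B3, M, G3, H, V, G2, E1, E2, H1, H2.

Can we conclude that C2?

Yes

D2  (by R1: H2, Q)
T  (by R11: E1, E, E2)
F  (by R18: H1, M)
Z  (by R19: G1, B3)
F1  (by R21: G2, V)
A3  (by R26: K)
F2  (by R27: A1, H)
C3  (by R13: F1, H)
E3  (by R15: F2, B3, G1)
S  (by R20: C3, F)
N  (by R22: A3, D2)
C1  (by R4: S, T)
W  (by R9: N, G1, E3)
R  (by R14: C1, W, Z)
H3  (by R23: R)
C2  (by R24: H3)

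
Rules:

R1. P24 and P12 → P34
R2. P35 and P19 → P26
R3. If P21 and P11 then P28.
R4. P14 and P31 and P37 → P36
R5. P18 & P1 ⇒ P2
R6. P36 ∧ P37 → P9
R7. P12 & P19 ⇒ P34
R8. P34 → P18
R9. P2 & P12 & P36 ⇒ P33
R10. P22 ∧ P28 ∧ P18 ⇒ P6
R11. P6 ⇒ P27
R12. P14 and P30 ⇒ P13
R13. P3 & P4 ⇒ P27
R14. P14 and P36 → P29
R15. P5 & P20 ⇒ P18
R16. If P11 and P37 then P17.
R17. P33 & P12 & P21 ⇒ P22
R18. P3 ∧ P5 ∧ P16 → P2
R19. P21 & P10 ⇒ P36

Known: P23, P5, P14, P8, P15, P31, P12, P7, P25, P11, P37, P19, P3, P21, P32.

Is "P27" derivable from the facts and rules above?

No

Forward chaining from the given facts derives: P28, P36, P9, P34, P18, P29, P17.
Rules concluding P27: R11 needs P6; R13 needs P4 — none of these are established.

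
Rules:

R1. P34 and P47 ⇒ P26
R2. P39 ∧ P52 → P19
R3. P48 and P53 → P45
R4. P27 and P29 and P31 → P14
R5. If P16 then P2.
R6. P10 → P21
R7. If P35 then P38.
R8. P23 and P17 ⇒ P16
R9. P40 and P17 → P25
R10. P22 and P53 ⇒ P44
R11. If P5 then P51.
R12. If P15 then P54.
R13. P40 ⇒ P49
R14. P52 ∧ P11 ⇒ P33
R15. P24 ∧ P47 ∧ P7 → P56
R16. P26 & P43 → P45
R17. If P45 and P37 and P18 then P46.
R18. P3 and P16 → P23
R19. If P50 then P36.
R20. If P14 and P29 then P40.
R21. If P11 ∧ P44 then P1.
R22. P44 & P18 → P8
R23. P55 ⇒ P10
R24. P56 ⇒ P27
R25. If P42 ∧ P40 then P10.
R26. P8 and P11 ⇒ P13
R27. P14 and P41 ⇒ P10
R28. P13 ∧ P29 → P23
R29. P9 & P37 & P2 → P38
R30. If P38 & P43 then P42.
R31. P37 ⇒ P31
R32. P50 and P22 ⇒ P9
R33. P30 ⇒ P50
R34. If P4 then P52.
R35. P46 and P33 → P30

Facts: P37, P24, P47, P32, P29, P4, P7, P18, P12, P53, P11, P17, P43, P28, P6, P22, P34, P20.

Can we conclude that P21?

P26  (by R1: P34, P47)
P44  (by R10: P22, P53)
P56  (by R15: P24, P47, P7)
P45  (by R16: P26, P43)
P46  (by R17: P45, P37, P18)
P8  (by R22: P44, P18)
P27  (by R24: P56)
P13  (by R26: P8, P11)
P23  (by R28: P13, P29)
P31  (by R31: P37)
P52  (by R34: P4)
P14  (by R4: P27, P29, P31)
P16  (by R8: P23, P17)
P33  (by R14: P52, P11)
P40  (by R20: P14, P29)
P30  (by R35: P46, P33)
P2  (by R5: P16)
P50  (by R33: P30)
P9  (by R32: P50, P22)
P38  (by R29: P9, P37, P2)
P42  (by R30: P38, P43)
P10  (by R25: P42, P40)
P21  (by R6: P10)

Yes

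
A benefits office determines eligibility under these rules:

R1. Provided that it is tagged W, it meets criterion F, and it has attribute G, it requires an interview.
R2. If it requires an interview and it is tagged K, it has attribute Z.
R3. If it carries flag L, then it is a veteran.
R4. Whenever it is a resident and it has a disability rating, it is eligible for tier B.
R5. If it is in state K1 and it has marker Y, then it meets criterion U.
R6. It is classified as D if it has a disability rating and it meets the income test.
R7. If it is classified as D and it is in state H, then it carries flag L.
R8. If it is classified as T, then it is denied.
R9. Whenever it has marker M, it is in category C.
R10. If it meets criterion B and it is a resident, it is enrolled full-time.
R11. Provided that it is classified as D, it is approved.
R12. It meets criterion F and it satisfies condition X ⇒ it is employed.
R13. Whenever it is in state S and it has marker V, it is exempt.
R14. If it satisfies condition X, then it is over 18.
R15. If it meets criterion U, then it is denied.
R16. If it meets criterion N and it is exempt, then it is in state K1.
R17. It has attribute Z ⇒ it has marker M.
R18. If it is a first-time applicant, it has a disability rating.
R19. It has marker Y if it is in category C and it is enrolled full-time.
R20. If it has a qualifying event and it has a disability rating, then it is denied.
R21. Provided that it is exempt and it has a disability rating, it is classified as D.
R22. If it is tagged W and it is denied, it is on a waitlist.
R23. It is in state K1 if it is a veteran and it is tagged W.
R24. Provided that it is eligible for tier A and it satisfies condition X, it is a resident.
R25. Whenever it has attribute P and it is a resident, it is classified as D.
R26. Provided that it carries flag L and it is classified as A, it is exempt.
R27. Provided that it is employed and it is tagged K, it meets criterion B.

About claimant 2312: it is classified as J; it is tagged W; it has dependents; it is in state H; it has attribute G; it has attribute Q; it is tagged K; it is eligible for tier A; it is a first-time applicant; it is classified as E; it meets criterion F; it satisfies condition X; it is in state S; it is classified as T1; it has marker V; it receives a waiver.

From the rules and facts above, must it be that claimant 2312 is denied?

By R1 (it is tagged W, it meets criterion F, it has attribute G): it requires an interview.
By R2 (it requires an interview, it is tagged K): it has attribute Z.
By R12 (it meets criterion F, it satisfies condition X): it is employed.
By R13 (it is in state S, it has marker V): it is exempt.
By R17 (it has attribute Z): it has marker M.
By R18 (it is a first-time applicant): it has a disability rating.
By R21 (it is exempt, it has a disability rating): it is classified as D.
By R24 (it is eligible for tier A, it satisfies condition X): it is a resident.
By R27 (it is employed, it is tagged K): it meets criterion B.
By R7 (it is classified as D, it is in state H): it carries flag L.
By R9 (it has marker M): it is in category C.
By R10 (it meets criterion B, it is a resident): it is enrolled full-time.
By R19 (it is in category C, it is enrolled full-time): it has marker Y.
By R3 (it carries flag L): it is a veteran.
By R23 (it is a veteran, it is tagged W): it is in state K1.
By R5 (it is in state K1, it has marker Y): it meets criterion U.
By R15 (it meets criterion U): it is denied.

Yes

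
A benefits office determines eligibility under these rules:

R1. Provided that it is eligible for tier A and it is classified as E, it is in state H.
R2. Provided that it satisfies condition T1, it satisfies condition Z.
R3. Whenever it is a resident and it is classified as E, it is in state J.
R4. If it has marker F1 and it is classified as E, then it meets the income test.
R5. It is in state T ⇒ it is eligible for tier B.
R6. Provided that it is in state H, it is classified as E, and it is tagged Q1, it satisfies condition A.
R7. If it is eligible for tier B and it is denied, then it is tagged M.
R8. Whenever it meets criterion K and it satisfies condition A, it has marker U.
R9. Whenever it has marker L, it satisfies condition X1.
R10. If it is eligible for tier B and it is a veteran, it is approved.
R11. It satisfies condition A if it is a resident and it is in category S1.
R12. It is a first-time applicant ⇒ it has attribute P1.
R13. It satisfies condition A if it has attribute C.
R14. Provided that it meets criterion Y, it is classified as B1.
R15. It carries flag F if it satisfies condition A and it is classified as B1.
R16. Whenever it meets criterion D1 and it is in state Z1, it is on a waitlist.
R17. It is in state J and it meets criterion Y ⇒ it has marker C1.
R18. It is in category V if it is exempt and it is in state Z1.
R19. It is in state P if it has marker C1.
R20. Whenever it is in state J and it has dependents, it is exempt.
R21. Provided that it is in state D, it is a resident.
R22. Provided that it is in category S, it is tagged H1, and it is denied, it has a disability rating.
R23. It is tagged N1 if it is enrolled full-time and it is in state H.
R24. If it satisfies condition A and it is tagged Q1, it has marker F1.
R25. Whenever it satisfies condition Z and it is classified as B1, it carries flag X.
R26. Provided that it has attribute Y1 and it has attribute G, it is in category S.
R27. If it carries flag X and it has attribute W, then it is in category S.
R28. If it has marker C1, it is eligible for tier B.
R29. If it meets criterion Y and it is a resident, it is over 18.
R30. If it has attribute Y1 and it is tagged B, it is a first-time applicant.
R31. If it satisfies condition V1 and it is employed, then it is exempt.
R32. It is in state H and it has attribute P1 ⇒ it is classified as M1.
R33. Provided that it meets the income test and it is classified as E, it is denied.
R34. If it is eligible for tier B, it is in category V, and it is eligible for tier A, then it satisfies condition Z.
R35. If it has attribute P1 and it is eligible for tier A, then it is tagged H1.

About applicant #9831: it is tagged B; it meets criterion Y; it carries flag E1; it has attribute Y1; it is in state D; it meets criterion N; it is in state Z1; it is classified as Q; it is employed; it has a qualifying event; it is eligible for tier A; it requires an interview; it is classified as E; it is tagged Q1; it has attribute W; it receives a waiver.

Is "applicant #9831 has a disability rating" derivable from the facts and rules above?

Forward chaining from the given facts derives: is in state H, satisfies condition A, is classified as B1, carries flag F, is a resident, has marker F1, is over 18, is a first-time applicant, is in state J, meets the income test, has attribute P1, has marker C1, is in state P, is eligible for tier B, is classified as M1, is denied, is tagged H1, is tagged M.
The only rule concluding "it has a disability rating" is R22, which needs "it is in category S"; that is never established.

No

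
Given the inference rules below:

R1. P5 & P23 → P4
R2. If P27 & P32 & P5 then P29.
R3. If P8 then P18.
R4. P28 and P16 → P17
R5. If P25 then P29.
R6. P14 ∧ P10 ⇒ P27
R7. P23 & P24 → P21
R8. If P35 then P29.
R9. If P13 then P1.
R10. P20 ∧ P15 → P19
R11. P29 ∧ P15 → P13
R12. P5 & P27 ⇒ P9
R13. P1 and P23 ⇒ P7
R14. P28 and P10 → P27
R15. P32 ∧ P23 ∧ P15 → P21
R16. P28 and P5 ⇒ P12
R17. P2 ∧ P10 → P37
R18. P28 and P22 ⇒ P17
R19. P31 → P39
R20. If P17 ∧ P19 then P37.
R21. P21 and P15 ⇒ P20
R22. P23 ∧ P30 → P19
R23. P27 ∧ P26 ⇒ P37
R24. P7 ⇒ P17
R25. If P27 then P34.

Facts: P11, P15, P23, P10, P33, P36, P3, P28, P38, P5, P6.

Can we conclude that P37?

Forward chaining from the given facts derives: P4, P27, P12, P34, P9.
Rules concluding P37: R17 needs P2; R20 needs P17; R23 needs P26 — none of these are established.

No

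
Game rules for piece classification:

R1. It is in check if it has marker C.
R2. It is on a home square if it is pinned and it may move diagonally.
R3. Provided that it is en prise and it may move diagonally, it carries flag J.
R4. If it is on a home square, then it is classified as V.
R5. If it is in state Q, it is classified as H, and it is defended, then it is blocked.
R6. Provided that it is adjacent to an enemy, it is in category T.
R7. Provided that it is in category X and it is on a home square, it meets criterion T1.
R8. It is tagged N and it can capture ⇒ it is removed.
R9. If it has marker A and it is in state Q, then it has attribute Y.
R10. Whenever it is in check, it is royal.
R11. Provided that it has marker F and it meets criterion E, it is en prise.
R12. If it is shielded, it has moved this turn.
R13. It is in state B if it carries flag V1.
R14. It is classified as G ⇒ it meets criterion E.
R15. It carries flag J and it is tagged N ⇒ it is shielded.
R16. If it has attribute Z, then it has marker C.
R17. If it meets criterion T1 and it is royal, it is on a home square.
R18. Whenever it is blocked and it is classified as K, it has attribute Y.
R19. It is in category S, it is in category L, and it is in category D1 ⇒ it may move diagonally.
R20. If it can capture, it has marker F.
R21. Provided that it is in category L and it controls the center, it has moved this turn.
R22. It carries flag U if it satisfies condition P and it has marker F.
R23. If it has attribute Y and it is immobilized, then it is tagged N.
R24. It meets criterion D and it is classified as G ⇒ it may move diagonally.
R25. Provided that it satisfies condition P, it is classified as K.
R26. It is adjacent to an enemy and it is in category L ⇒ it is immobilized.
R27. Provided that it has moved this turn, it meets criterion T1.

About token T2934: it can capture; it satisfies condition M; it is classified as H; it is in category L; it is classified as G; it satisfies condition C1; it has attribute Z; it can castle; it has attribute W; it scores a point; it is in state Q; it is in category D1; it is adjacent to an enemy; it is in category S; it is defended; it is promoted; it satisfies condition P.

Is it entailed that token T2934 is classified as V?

Yes

By R5 (it is in state Q, it is classified as H, it is defended): it is blocked.
By R14 (it is classified as G): it meets criterion E.
By R16 (it has attribute Z): it has marker C.
By R19 (it is in category S, it is in category L, it is in category D1): it may move diagonally.
By R20 (it can capture): it has marker F.
By R25 (it satisfies condition P): it is classified as K.
By R26 (it is adjacent to an enemy, it is in category L): it is immobilized.
By R1 (it has marker C): it is in check.
By R10 (it is in check): it is royal.
By R11 (it has marker F, it meets criterion E): it is en prise.
By R18 (it is blocked, it is classified as K): it has attribute Y.
By R23 (it has attribute Y, it is immobilized): it is tagged N.
By R3 (it is en prise, it may move diagonally): it carries flag J.
By R15 (it carries flag J, it is tagged N): it is shielded.
By R12 (it is shielded): it has moved this turn.
By R27 (it has moved this turn): it meets criterion T1.
By R17 (it meets criterion T1, it is royal): it is on a home square.
By R4 (it is on a home square): it is classified as V.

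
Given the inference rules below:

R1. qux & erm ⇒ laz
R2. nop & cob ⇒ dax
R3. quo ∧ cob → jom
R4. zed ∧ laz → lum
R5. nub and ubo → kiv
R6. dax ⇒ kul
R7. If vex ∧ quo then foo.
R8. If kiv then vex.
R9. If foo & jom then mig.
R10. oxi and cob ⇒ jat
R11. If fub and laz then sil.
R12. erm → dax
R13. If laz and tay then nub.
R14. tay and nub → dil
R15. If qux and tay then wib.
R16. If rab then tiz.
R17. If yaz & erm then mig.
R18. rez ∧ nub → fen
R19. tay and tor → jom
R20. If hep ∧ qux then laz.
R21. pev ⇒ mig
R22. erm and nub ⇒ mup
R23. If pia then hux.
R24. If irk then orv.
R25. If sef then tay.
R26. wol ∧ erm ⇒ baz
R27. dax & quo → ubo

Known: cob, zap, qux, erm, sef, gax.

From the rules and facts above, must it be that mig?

No

Forward chaining from the given facts derives: laz, dax, tay, kul, nub, dil, wib, mup.
Rules concluding mig: R9 needs foo; R17 needs yaz; R21 needs pev — none of these are established.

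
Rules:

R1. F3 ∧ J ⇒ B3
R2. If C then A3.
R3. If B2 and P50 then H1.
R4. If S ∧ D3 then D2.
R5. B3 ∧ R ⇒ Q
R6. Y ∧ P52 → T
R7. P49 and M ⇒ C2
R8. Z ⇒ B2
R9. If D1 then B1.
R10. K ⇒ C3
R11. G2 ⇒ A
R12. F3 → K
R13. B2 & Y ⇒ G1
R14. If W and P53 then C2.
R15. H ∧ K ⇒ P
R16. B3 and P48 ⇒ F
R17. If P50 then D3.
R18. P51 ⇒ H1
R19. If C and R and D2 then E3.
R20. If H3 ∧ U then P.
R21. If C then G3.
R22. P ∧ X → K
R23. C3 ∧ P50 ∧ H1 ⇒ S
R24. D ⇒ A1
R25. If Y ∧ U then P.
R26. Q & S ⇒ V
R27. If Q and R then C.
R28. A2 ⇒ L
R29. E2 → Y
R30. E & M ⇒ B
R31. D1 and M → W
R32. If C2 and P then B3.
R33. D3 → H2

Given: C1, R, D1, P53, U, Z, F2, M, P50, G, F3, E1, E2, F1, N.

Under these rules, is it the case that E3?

Yes

B2  (by R8: Z)
K  (by R12: F3)
D3  (by R17: P50)
Y  (by R29: E2)
W  (by R31: D1, M)
H1  (by R3: B2, P50)
C3  (by R10: K)
C2  (by R14: W, P53)
S  (by R23: C3, P50, H1)
P  (by R25: Y, U)
B3  (by R32: C2, P)
D2  (by R4: S, D3)
Q  (by R5: B3, R)
C  (by R27: Q, R)
E3  (by R19: C, R, D2)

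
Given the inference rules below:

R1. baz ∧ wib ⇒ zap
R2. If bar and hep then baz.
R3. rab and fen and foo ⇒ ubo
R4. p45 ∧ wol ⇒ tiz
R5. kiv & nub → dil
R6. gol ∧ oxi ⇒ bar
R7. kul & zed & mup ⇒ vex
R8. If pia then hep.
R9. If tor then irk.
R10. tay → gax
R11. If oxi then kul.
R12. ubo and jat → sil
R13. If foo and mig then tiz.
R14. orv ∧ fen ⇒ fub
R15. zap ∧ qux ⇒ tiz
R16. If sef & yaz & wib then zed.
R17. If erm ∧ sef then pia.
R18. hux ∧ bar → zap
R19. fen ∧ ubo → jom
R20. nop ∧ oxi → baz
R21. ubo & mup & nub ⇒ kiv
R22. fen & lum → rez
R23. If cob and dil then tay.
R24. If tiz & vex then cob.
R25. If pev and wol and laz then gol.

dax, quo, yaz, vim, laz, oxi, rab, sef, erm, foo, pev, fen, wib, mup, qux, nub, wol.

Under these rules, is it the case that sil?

Forward chaining from the given facts derives: ubo, kul, zed, pia, jom, kiv, gol, dil, bar, vex, hep, baz, zap, tiz, cob, tay, gax.
The only rule concluding sil is R12, which needs jat; that is never established.

No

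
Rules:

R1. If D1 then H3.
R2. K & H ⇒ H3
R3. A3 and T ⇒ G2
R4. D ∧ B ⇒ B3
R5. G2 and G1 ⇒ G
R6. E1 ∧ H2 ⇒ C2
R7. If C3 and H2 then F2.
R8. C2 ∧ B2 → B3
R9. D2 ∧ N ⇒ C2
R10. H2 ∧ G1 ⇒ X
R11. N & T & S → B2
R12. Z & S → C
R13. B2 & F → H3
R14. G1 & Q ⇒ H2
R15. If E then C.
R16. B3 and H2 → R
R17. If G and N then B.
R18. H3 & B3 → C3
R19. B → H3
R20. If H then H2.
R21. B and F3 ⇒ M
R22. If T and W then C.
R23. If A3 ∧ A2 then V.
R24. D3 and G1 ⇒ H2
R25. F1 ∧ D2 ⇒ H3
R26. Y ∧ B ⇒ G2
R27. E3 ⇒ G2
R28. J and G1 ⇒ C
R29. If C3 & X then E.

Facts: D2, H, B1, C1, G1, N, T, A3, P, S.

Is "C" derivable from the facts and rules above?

G2  (by R3: A3, T)
G  (by R5: G2, G1)
C2  (by R9: D2, N)
B2  (by R11: N, T, S)
B  (by R17: G, N)
H3  (by R19: B)
H2  (by R20: H)
B3  (by R8: C2, B2)
X  (by R10: H2, G1)
C3  (by R18: H3, B3)
E  (by R29: C3, X)
C  (by R15: E)

Yes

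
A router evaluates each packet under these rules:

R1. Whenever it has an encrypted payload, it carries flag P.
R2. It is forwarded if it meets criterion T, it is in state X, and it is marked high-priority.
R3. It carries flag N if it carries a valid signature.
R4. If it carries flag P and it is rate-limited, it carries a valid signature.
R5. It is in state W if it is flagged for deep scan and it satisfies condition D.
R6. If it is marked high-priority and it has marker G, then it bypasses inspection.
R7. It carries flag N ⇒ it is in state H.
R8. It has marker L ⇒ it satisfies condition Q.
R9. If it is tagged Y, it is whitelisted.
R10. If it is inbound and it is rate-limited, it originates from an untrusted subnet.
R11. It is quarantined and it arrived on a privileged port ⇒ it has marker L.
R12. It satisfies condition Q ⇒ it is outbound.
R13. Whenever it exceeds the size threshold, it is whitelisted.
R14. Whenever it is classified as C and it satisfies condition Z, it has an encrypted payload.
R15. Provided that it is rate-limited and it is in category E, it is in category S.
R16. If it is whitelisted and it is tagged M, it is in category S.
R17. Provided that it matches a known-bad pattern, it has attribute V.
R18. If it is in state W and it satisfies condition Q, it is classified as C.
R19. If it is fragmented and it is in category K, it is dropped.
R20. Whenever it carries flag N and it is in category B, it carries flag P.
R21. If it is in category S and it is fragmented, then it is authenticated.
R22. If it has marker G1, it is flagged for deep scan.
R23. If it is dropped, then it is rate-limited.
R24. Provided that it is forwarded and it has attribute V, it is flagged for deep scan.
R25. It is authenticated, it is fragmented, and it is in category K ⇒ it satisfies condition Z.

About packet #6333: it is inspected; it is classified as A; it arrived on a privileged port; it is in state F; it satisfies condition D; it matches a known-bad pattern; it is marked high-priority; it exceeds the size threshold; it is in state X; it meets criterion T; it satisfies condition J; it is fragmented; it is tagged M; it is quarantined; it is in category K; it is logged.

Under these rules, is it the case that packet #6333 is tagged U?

No

Forward chaining from the given facts derives: is forwarded, has marker L, is whitelisted, is in category S, has attribute V, is dropped, is authenticated, is rate-limited, is flagged for deep scan, satisfies condition Z, is in state W, satisfies condition Q, is outbound, is classified as C, has an encrypted payload, carries flag P, carries a valid signature, carries flag N, is in state H.
No rule has "it is tagged U" as its conclusion, and it is not among the given facts.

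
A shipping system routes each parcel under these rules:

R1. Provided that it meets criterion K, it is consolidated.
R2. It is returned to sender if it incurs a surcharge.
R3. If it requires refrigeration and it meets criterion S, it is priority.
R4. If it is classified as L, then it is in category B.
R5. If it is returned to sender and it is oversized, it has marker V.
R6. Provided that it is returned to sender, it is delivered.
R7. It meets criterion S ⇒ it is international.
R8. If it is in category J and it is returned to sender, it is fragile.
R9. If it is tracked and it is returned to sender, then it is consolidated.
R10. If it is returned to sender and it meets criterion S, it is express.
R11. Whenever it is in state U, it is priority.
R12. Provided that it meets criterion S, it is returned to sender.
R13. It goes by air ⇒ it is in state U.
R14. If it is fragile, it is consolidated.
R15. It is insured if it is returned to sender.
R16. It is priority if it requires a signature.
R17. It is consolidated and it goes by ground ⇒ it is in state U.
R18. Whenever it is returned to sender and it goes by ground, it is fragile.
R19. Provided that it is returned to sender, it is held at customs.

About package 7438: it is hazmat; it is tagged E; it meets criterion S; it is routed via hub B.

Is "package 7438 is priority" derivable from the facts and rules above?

Forward chaining from the given facts derives: is international, is returned to sender, is insured, is held at customs, is delivered, is express.
Rules concluding "it is priority": R3 needs "it requires refrigeration"; R11 needs "it is in state U"; R16 needs "it requires a signature" — none of these are established.

No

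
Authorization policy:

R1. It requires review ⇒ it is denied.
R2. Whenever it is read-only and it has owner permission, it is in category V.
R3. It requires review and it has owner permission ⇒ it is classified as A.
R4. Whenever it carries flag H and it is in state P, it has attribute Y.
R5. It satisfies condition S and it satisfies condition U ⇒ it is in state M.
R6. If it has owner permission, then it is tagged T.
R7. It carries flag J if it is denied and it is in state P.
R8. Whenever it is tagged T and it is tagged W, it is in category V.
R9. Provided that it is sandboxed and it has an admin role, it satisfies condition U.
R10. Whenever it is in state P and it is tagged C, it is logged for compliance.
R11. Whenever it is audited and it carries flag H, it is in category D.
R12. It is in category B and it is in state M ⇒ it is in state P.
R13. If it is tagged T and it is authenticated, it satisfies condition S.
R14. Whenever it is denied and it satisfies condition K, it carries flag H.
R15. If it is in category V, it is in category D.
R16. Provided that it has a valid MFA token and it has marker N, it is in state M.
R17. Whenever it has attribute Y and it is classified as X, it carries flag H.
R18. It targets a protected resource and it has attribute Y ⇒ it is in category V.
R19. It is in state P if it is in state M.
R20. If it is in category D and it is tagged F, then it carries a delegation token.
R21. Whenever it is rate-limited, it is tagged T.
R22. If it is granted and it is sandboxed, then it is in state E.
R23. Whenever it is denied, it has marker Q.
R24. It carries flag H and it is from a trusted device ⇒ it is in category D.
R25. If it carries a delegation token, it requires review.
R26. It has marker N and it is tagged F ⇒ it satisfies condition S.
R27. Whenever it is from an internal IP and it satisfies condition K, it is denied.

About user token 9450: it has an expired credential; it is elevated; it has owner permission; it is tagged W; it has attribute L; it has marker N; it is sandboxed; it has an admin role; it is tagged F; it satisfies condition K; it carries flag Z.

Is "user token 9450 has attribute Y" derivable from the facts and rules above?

By R6 (it has owner permission): it is tagged T.
By R8 (it is tagged T, it is tagged W): it is in category V.
By R9 (it is sandboxed, it has an admin role): it satisfies condition U.
By R15 (it is in category V): it is in category D.
By R20 (it is in category D, it is tagged F): it carries a delegation token.
By R25 (it carries a delegation token): it requires review.
By R26 (it has marker N, it is tagged F): it satisfies condition S.
By R1 (it requires review): it is denied.
By R5 (it satisfies condition S, it satisfies condition U): it is in state M.
By R14 (it is denied, it satisfies condition K): it carries flag H.
By R19 (it is in state M): it is in state P.
By R4 (it carries flag H, it is in state P): it has attribute Y.

Yes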